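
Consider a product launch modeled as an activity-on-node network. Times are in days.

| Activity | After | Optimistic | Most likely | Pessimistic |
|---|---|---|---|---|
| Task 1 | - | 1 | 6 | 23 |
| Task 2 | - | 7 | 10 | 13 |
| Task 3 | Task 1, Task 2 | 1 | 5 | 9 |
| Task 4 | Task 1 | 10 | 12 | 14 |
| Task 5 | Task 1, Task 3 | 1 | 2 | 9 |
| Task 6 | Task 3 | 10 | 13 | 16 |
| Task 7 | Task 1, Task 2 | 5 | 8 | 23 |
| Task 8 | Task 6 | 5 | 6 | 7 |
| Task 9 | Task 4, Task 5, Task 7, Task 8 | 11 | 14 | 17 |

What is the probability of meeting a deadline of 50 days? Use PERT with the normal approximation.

te_Task 1 = (1 + 4·6 + 23)/6 = 48/6 = 8; σ²_Task 1 = ((23−1)/6)² = 13.444
te_Task 2 = (7 + 4·10 + 13)/6 = 60/6 = 10; σ²_Task 2 = ((13−7)/6)² = 1.000
te_Task 3 = (1 + 4·5 + 9)/6 = 30/6 = 5; σ²_Task 3 = ((9−1)/6)² = 1.778
te_Task 4 = (10 + 4·12 + 14)/6 = 72/6 = 12; σ²_Task 4 = ((14−10)/6)² = 0.444
te_Task 5 = (1 + 4·2 + 9)/6 = 18/6 = 3; σ²_Task 5 = ((9−1)/6)² = 1.778
te_Task 6 = (10 + 4·13 + 16)/6 = 78/6 = 13; σ²_Task 6 = ((16−10)/6)² = 1.000
te_Task 7 = (5 + 4·8 + 23)/6 = 60/6 = 10; σ²_Task 7 = ((23−5)/6)² = 9.000
te_Task 8 = (5 + 4·6 + 7)/6 = 36/6 = 6; σ²_Task 8 = ((7−5)/6)² = 0.111
te_Task 9 = (11 + 4·14 + 17)/6 = 84/6 = 14; σ²_Task 9 = ((17−11)/6)² = 1.000

Forward pass:
ES_Task 1 = 0; EF_Task 1 = 8
ES_Task 2 = 0; EF_Task 2 = 10
ES_Task 3 = max(EF_Task 1=8, EF_Task 2=10) = 10; EF_Task 3 = 10+5 = 15
ES_Task 4 = 8; EF_Task 4 = 8+12 = 20
ES_Task 5 = max(EF_Task 1=8, EF_Task 3=15) = 15; EF_Task 5 = 15+3 = 18
ES_Task 6 = 15; EF_Task 6 = 15+13 = 28
ES_Task 7 = max(EF_Task 1=8, EF_Task 2=10) = 10; EF_Task 7 = 10+10 = 20
ES_Task 8 = 28; EF_Task 8 = 28+6 = 34
ES_Task 9 = max(EF_Task 4=20, EF_Task 5=18, EF_Task 7=20, EF_Task 8=34) = 34; EF_Task 9 = 34+14 = 48
Expected project duration μ = 48 days. Critical path: Task 2 → Task 3 → Task 6 → Task 8 → Task 9.

Variance along critical path = 1.000 + 1.778 + 1.000 + 0.111 + 1.000 = 4.889; σ = √4.889 = 2.211 days.
Z = (50 − 48) / 2.211 = 0.905
P(T ≤ 50) = Φ(0.905) ≈ 0.817

0.817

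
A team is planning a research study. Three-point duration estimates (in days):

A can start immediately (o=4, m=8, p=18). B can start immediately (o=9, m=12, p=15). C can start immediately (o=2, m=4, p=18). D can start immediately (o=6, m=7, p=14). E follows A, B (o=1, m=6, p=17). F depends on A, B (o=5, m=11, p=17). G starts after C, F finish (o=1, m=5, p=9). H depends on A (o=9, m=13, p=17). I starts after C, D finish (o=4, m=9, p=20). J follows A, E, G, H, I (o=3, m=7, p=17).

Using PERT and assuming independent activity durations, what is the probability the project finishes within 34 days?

0.284

te_A = (4 + 4·8 + 18)/6 = 54/6 = 9; σ²_A = ((18−4)/6)² = 5.444
te_B = (9 + 4·12 + 15)/6 = 72/6 = 12; σ²_B = ((15−9)/6)² = 1.000
te_C = (2 + 4·4 + 18)/6 = 36/6 = 6; σ²_C = ((18−2)/6)² = 7.111
te_D = (6 + 4·7 + 14)/6 = 48/6 = 8; σ²_D = ((14−6)/6)² = 1.778
te_E = (1 + 4·6 + 17)/6 = 42/6 = 7; σ²_E = ((17−1)/6)² = 7.111
te_F = (5 + 4·11 + 17)/6 = 66/6 = 11; σ²_F = ((17−5)/6)² = 4.000
te_G = (1 + 4·5 + 9)/6 = 30/6 = 5; σ²_G = ((9−1)/6)² = 1.778
te_H = (9 + 4·13 + 17)/6 = 78/6 = 13; σ²_H = ((17−9)/6)² = 1.778
te_I = (4 + 4·9 + 20)/6 = 60/6 = 10; σ²_I = ((20−4)/6)² = 7.111
te_J = (3 + 4·7 + 17)/6 = 48/6 = 8; σ²_J = ((17−3)/6)² = 5.444

Forward pass:
ES_A = 0; EF_A = 9
ES_B = 0; EF_B = 12
ES_C = 0; EF_C = 6
ES_D = 0; EF_D = 8
ES_E = max(EF_A=9, EF_B=12) = 12; EF_E = 12+7 = 19
ES_F = max(EF_A=9, EF_B=12) = 12; EF_F = 12+11 = 23
ES_G = max(EF_C=6, EF_F=23) = 23; EF_G = 23+5 = 28
ES_H = 9; EF_H = 9+13 = 22
ES_I = max(EF_C=6, EF_D=8) = 8; EF_I = 8+10 = 18
ES_J = max(EF_A=9, EF_E=19, EF_G=28, EF_H=22, EF_I=18) = 28; EF_J = 28+8 = 36
Expected project duration μ = 36 days. Critical path: B → F → G → J.

Variance along critical path = 1.000 + 4.000 + 1.778 + 5.444 = 12.222; σ = √12.222 = 3.496 days.
Z = (34 − 36) / 3.496 = -0.572
P(T ≤ 34) = Φ(-0.572) ≈ 0.284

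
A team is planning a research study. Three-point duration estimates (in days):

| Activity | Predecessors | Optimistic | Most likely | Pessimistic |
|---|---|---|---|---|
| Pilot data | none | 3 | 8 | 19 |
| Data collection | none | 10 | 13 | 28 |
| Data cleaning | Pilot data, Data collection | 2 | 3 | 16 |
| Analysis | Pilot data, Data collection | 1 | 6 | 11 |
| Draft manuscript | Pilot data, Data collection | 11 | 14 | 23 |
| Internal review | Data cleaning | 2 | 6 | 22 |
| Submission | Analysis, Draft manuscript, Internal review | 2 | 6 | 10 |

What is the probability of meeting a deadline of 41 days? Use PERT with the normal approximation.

0.903

te_Pilot data = (3 + 4·8 + 19)/6 = 54/6 = 9; σ²_Pilot data = ((19−3)/6)² = 7.111
te_Data collection = (10 + 4·13 + 28)/6 = 90/6 = 15; σ²_Data collection = ((28−10)/6)² = 9.000
te_Data cleaning = (2 + 4·3 + 16)/6 = 30/6 = 5; σ²_Data cleaning = ((16−2)/6)² = 5.444
te_Analysis = (1 + 4·6 + 11)/6 = 36/6 = 6; σ²_Analysis = ((11−1)/6)² = 2.778
te_Draft manuscript = (11 + 4·14 + 23)/6 = 90/6 = 15; σ²_Draft manuscript = ((23−11)/6)² = 4.000
te_Internal review = (2 + 4·6 + 22)/6 = 48/6 = 8; σ²_Internal review = ((22−2)/6)² = 11.111
te_Submission = (2 + 4·6 + 10)/6 = 36/6 = 6; σ²_Submission = ((10−2)/6)² = 1.778

Forward pass:
ES_Pilot data = 0; EF_Pilot data = 9
ES_Data collection = 0; EF_Data collection = 15
ES_Data cleaning = max(EF_Pilot data=9, EF_Data collection=15) = 15; EF_Data cleaning = 15+5 = 20
ES_Analysis = max(EF_Pilot data=9, EF_Data collection=15) = 15; EF_Analysis = 15+6 = 21
ES_Draft manuscript = max(EF_Pilot data=9, EF_Data collection=15) = 15; EF_Draft manuscript = 15+15 = 30
ES_Internal review = 20; EF_Internal review = 20+8 = 28
ES_Submission = max(EF_Analysis=21, EF_Draft manuscript=30, EF_Internal review=28) = 30; EF_Submission = 30+6 = 36
Expected project duration μ = 36 days. Critical path: Data collection → Draft manuscript → Submission.

Variance along critical path = 9.000 + 4.000 + 1.778 = 14.778; σ = √14.778 = 3.844 days.
Z = (41 − 36) / 3.844 = 1.301
P(T ≤ 41) = Φ(1.301) ≈ 0.903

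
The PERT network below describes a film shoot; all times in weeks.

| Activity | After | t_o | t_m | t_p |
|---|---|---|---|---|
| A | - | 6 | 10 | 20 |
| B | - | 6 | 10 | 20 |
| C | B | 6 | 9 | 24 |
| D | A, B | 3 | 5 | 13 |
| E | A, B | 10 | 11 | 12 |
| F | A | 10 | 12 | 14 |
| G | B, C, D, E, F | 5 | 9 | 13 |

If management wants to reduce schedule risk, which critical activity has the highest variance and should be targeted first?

te_A = (6 + 4·10 + 20)/6 = 66/6 = 11; σ²_A = ((20−6)/6)² = 5.444
te_B = (6 + 4·10 + 20)/6 = 66/6 = 11; σ²_B = ((20−6)/6)² = 5.444
te_C = (6 + 4·9 + 24)/6 = 66/6 = 11; σ²_C = ((24−6)/6)² = 9.000
te_D = (3 + 4·5 + 13)/6 = 36/6 = 6; σ²_D = ((13−3)/6)² = 2.778
te_E = (10 + 4·11 + 12)/6 = 66/6 = 11; σ²_E = ((12−10)/6)² = 0.111
te_F = (10 + 4·12 + 14)/6 = 72/6 = 12; σ²_F = ((14−10)/6)² = 0.444
te_G = (5 + 4·9 + 13)/6 = 54/6 = 9; σ²_G = ((13−5)/6)² = 1.778

Forward pass:
ES_A = 0; EF_A = 11
ES_B = 0; EF_B = 11
ES_C = 11; EF_C = 11+11 = 22
ES_D = max(EF_A=11, EF_B=11) = 11; EF_D = 11+6 = 17
ES_E = max(EF_A=11, EF_B=11) = 11; EF_E = 11+11 = 22
ES_F = 11; EF_F = 11+12 = 23
ES_G = max(EF_B=11, EF_C=22, EF_D=17, EF_E=22, EF_F=23) = 23; EF_G = 23+9 = 32
Expected project duration μ = 32 weeks. Critical path: A → F → G.

Variances on critical path: σ²_A=5.444, σ²_F=0.444, σ²_G=1.778.
Largest is σ²_A = 5.444.

A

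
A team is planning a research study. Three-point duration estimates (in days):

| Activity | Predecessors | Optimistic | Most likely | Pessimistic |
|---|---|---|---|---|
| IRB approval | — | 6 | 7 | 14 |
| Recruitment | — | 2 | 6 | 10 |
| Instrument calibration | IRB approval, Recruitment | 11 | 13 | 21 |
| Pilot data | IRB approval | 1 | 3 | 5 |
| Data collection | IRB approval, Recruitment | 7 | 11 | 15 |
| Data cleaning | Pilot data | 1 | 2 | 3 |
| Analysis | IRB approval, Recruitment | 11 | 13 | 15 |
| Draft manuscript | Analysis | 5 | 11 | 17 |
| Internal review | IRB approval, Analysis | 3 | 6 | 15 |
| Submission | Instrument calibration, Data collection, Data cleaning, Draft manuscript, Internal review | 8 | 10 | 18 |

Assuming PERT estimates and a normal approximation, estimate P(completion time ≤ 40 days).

0.159

te_IRB approval = (6 + 4·7 + 14)/6 = 48/6 = 8; σ²_IRB approval = ((14−6)/6)² = 1.778
te_Recruitment = (2 + 4·6 + 10)/6 = 36/6 = 6; σ²_Recruitment = ((10−2)/6)² = 1.778
te_Instrument calibration = (11 + 4·13 + 21)/6 = 84/6 = 14; σ²_Instrument calibration = ((21−11)/6)² = 2.778
te_Pilot data = (1 + 4·3 + 5)/6 = 18/6 = 3; σ²_Pilot data = ((5−1)/6)² = 0.444
te_Data collection = (7 + 4·11 + 15)/6 = 66/6 = 11; σ²_Data collection = ((15−7)/6)² = 1.778
te_Data cleaning = (1 + 4·2 + 3)/6 = 12/6 = 2; σ²_Data cleaning = ((3−1)/6)² = 0.111
te_Analysis = (11 + 4·13 + 15)/6 = 78/6 = 13; σ²_Analysis = ((15−11)/6)² = 0.444
te_Draft manuscript = (5 + 4·11 + 17)/6 = 66/6 = 11; σ²_Draft manuscript = ((17−5)/6)² = 4.000
te_Internal review = (3 + 4·6 + 15)/6 = 42/6 = 7; σ²_Internal review = ((15−3)/6)² = 4.000
te_Submission = (8 + 4·10 + 18)/6 = 66/6 = 11; σ²_Submission = ((18−8)/6)² = 2.778

Forward pass:
ES_IRB approval = 0; EF_IRB approval = 8
ES_Recruitment = 0; EF_Recruitment = 6
ES_Instrument calibration = max(EF_IRB approval=8, EF_Recruitment=6) = 8; EF_Instrument calibration = 8+14 = 22
ES_Pilot data = 8; EF_Pilot data = 8+3 = 11
ES_Data collection = max(EF_IRB approval=8, EF_Recruitment=6) = 8; EF_Data collection = 8+11 = 19
ES_Data cleaning = 11; EF_Data cleaning = 11+2 = 13
ES_Analysis = max(EF_IRB approval=8, EF_Recruitment=6) = 8; EF_Analysis = 8+13 = 21
ES_Draft manuscript = 21; EF_Draft manuscript = 21+11 = 32
ES_Internal review = max(EF_IRB approval=8, EF_Analysis=21) = 21; EF_Internal review = 21+7 = 28
ES_Submission = max(EF_Instrument calibration=22, EF_Data collection=19, EF_Data cleaning=13, EF_Draft manuscript=32, EF_Internal review=28) = 32; EF_Submission = 32+11 = 43
Expected project duration μ = 43 days. Critical path: IRB approval → Analysis → Draft manuscript → Submission.

Variance along critical path = 1.778 + 0.444 + 4.000 + 2.778 = 9.000; σ = √9.000 = 3.000 days.
Z = (40 − 43) / 3.000 = -1.000
P(T ≤ 40) = Φ(-1.000) ≈ 0.159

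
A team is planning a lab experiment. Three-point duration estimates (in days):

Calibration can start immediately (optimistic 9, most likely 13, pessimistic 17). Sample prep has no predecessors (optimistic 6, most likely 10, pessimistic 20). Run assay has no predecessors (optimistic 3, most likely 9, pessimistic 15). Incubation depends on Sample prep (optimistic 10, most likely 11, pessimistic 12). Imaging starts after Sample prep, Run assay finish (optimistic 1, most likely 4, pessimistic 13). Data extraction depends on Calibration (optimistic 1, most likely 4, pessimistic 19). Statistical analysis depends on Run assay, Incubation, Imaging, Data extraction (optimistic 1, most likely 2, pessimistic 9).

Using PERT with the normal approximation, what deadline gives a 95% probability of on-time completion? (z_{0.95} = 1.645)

te_Calibration = (9 + 4·13 + 17)/6 = 78/6 = 13; σ²_Calibration = ((17−9)/6)² = 1.778
te_Sample prep = (6 + 4·10 + 20)/6 = 66/6 = 11; σ²_Sample prep = ((20−6)/6)² = 5.444
te_Run assay = (3 + 4·9 + 15)/6 = 54/6 = 9; σ²_Run assay = ((15−3)/6)² = 4.000
te_Incubation = (10 + 4·11 + 12)/6 = 66/6 = 11; σ²_Incubation = ((12−10)/6)² = 0.111
te_Imaging = (1 + 4·4 + 13)/6 = 30/6 = 5; σ²_Imaging = ((13−1)/6)² = 4.000
te_Data extraction = (1 + 4·4 + 19)/6 = 36/6 = 6; σ²_Data extraction = ((19−1)/6)² = 9.000
te_Statistical analysis = (1 + 4·2 + 9)/6 = 18/6 = 3; σ²_Statistical analysis = ((9−1)/6)² = 1.778

Forward pass:
ES_Calibration = 0; EF_Calibration = 13
ES_Sample prep = 0; EF_Sample prep = 11
ES_Run assay = 0; EF_Run assay = 9
ES_Incubation = 11; EF_Incubation = 11+11 = 22
ES_Imaging = max(EF_Sample prep=11, EF_Run assay=9) = 11; EF_Imaging = 11+5 = 16
ES_Data extraction = 13; EF_Data extraction = 13+6 = 19
ES_Statistical analysis = max(EF_Run assay=9, EF_Incubation=22, EF_Imaging=16, EF_Data extraction=19) = 22; EF_Statistical analysis = 22+3 = 25
Expected project duration μ = 25 days. Critical path: Sample prep → Incubation → Statistical analysis.

Variance along critical path = 5.444 + 0.111 + 1.778 = 7.333; σ = 2.708 days.
D = μ + z·σ = 25 + 1.645·2.708 = 29.5 days

29.5 days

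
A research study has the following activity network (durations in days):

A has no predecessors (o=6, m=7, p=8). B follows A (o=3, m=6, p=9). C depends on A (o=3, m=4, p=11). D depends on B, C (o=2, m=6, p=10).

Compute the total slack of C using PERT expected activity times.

te_A = (6 + 4·7 + 8)/6 = 42/6 = 7
te_B = (3 + 4·6 + 9)/6 = 36/6 = 6
te_C = (3 + 4·4 + 11)/6 = 30/6 = 5
te_D = (2 + 4·6 + 10)/6 = 36/6 = 6

Forward pass:
ES_A = 0; EF_A = 7
ES_B = 7; EF_B = 7+6 = 13
ES_C = 7; EF_C = 7+5 = 12
ES_D = max(EF_B=13, EF_C=12) = 13; EF_D = 13+6 = 19
Expected project duration μ = 19 days. Critical path: A → B → D.

Backward pass:
LF_D = 19; LS_D = 19−6 = 13
LF_C = LS_D = 13; LS_C = 13−5 = 8
LF_B = LS_D = 13; LS_B = 13−6 = 7
LF_A = min(LS_B=7, LS_C=8) = 7; LS_A = 7−7 = 0
Slack_C = LS_C − ES_C = 8 − 7 = 1

1 days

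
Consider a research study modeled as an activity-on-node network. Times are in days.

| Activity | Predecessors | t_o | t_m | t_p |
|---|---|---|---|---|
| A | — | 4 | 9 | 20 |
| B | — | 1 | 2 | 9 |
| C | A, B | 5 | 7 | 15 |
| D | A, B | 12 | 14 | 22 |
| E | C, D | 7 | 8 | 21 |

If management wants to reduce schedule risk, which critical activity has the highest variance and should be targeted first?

te_A = (4 + 4·9 + 20)/6 = 60/6 = 10; σ²_A = ((20−4)/6)² = 7.111
te_B = (1 + 4·2 + 9)/6 = 18/6 = 3; σ²_B = ((9−1)/6)² = 1.778
te_C = (5 + 4·7 + 15)/6 = 48/6 = 8; σ²_C = ((15−5)/6)² = 2.778
te_D = (12 + 4·14 + 22)/6 = 90/6 = 15; σ²_D = ((22−12)/6)² = 2.778
te_E = (7 + 4·8 + 21)/6 = 60/6 = 10; σ²_E = ((21−7)/6)² = 5.444

Forward pass:
ES_A = 0; EF_A = 10
ES_B = 0; EF_B = 3
ES_C = max(EF_A=10, EF_B=3) = 10; EF_C = 10+8 = 18
ES_D = max(EF_A=10, EF_B=3) = 10; EF_D = 10+15 = 25
ES_E = max(EF_C=18, EF_D=25) = 25; EF_E = 25+10 = 35
Expected project duration μ = 35 days. Critical path: A → D → E.

Variances on critical path: σ²_A=7.111, σ²_D=2.778, σ²_E=5.444.
Largest is σ²_A = 7.111.

A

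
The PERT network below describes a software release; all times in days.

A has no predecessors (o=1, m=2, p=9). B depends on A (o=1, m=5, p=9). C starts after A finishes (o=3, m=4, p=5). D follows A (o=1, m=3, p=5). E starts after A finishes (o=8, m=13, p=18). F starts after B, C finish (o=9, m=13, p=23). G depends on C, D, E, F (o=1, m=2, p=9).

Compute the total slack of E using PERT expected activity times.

te_A = (1 + 4·2 + 9)/6 = 18/6 = 3
te_B = (1 + 4·5 + 9)/6 = 30/6 = 5
te_C = (3 + 4·4 + 5)/6 = 24/6 = 4
te_D = (1 + 4·3 + 5)/6 = 18/6 = 3
te_E = (8 + 4·13 + 18)/6 = 78/6 = 13
te_F = (9 + 4·13 + 23)/6 = 84/6 = 14
te_G = (1 + 4·2 + 9)/6 = 18/6 = 3

Forward pass:
ES_A = 0; EF_A = 3
ES_B = 3; EF_B = 3+5 = 8
ES_C = 3; EF_C = 3+4 = 7
ES_D = 3; EF_D = 3+3 = 6
ES_E = 3; EF_E = 3+13 = 16
ES_F = max(EF_B=8, EF_C=7) = 8; EF_F = 8+14 = 22
ES_G = max(EF_C=7, EF_D=6, EF_E=16, EF_F=22) = 22; EF_G = 22+3 = 25
Expected project duration μ = 25 days. Critical path: A → B → F → G.

Backward pass:
LF_G = 25; LS_G = 25−3 = 22
LF_F = LS_G = 22; LS_F = 22−14 = 8
LF_E = LS_G = 22; LS_E = 22−13 = 9
LF_D = LS_G = 22; LS_D = 22−3 = 19
LF_C = min(LS_F=8, LS_G=22) = 8; LS_C = 8−4 = 4
LF_B = LS_F = 8; LS_B = 8−5 = 3
LF_A = min(LS_B=3, LS_C=4, LS_D=19, LS_E=9) = 3; LS_A = 3−3 = 0
Slack_E = LS_E − ES_E = 9 − 3 = 6

6 days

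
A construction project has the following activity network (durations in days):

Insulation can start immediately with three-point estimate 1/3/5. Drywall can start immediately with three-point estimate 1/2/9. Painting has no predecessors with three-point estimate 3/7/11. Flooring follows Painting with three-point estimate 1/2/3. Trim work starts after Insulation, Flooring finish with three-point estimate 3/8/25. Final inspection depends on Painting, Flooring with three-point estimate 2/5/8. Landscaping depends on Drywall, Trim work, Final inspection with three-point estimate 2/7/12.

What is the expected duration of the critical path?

te_Insulation = (1 + 4·3 + 5)/6 = 18/6 = 3
te_Drywall = (1 + 4·2 + 9)/6 = 18/6 = 3
te_Painting = (3 + 4·7 + 11)/6 = 42/6 = 7
te_Flooring = (1 + 4·2 + 3)/6 = 12/6 = 2
te_Trim work = (3 + 4·8 + 25)/6 = 60/6 = 10
te_Final inspection = (2 + 4·5 + 8)/6 = 30/6 = 5
te_Landscaping = (2 + 4·7 + 12)/6 = 42/6 = 7

Forward pass:
ES_Insulation = 0; EF_Insulation = 3
ES_Drywall = 0; EF_Drywall = 3
ES_Painting = 0; EF_Painting = 7
ES_Flooring = 7; EF_Flooring = 7+2 = 9
ES_Trim work = max(EF_Insulation=3, EF_Flooring=9) = 9; EF_Trim work = 9+10 = 19
ES_Final inspection = max(EF_Painting=7, EF_Flooring=9) = 9; EF_Final inspection = 9+5 = 14
ES_Landscaping = max(EF_Drywall=3, EF_Trim work=19, EF_Final inspection=14) = 19; EF_Landscaping = 19+7 = 26
Expected project duration μ = 26 days. Critical path: Painting → Flooring → Trim work → Landscaping.

26 days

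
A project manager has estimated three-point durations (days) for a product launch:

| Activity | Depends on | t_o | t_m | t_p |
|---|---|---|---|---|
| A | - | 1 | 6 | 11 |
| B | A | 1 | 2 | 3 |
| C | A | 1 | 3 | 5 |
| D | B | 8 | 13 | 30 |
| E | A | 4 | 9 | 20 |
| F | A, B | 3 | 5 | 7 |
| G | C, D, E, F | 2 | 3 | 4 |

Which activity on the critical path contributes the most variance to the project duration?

te_A = (1 + 4·6 + 11)/6 = 36/6 = 6; σ²_A = ((11−1)/6)² = 2.778
te_B = (1 + 4·2 + 3)/6 = 12/6 = 2; σ²_B = ((3−1)/6)² = 0.111
te_C = (1 + 4·3 + 5)/6 = 18/6 = 3; σ²_C = ((5−1)/6)² = 0.444
te_D = (8 + 4·13 + 30)/6 = 90/6 = 15; σ²_D = ((30−8)/6)² = 13.444
te_E = (4 + 4·9 + 20)/6 = 60/6 = 10; σ²_E = ((20−4)/6)² = 7.111
te_F = (3 + 4·5 + 7)/6 = 30/6 = 5; σ²_F = ((7−3)/6)² = 0.444
te_G = (2 + 4·3 + 4)/6 = 18/6 = 3; σ²_G = ((4−2)/6)² = 0.111

Forward pass:
ES_A = 0; EF_A = 6
ES_B = 6; EF_B = 6+2 = 8
ES_C = 6; EF_C = 6+3 = 9
ES_D = 8; EF_D = 8+15 = 23
ES_E = 6; EF_E = 6+10 = 16
ES_F = max(EF_A=6, EF_B=8) = 8; EF_F = 8+5 = 13
ES_G = max(EF_C=9, EF_D=23, EF_E=16, EF_F=13) = 23; EF_G = 23+3 = 26
Expected project duration μ = 26 days. Critical path: A → B → D → G.

Variances on critical path: σ²_A=2.778, σ²_B=0.111, σ²_D=13.444, σ²_G=0.111.
Largest is σ²_D = 13.444.

D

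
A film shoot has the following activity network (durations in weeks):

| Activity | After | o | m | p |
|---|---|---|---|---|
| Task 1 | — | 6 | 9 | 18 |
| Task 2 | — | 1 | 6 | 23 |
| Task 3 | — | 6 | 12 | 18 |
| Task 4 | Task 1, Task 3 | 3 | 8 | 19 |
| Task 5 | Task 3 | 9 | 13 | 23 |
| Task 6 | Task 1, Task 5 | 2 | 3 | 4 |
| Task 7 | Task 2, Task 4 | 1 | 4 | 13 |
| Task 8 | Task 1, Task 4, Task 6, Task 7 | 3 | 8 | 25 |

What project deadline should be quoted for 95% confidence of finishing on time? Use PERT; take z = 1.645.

te_Task 1 = (6 + 4·9 + 18)/6 = 60/6 = 10; σ²_Task 1 = ((18−6)/6)² = 4.000
te_Task 2 = (1 + 4·6 + 23)/6 = 48/6 = 8; σ²_Task 2 = ((23−1)/6)² = 13.444
te_Task 3 = (6 + 4·12 + 18)/6 = 72/6 = 12; σ²_Task 3 = ((18−6)/6)² = 4.000
te_Task 4 = (3 + 4·8 + 19)/6 = 54/6 = 9; σ²_Task 4 = ((19−3)/6)² = 7.111
te_Task 5 = (9 + 4·13 + 23)/6 = 84/6 = 14; σ²_Task 5 = ((23−9)/6)² = 5.444
te_Task 6 = (2 + 4·3 + 4)/6 = 18/6 = 3; σ²_Task 6 = ((4−2)/6)² = 0.111
te_Task 7 = (1 + 4·4 + 13)/6 = 30/6 = 5; σ²_Task 7 = ((13−1)/6)² = 4.000
te_Task 8 = (3 + 4·8 + 25)/6 = 60/6 = 10; σ²_Task 8 = ((25−3)/6)² = 13.444

Forward pass:
ES_Task 1 = 0; EF_Task 1 = 10
ES_Task 2 = 0; EF_Task 2 = 8
ES_Task 3 = 0; EF_Task 3 = 12
ES_Task 4 = max(EF_Task 1=10, EF_Task 3=12) = 12; EF_Task 4 = 12+9 = 21
ES_Task 5 = 12; EF_Task 5 = 12+14 = 26
ES_Task 6 = max(EF_Task 1=10, EF_Task 5=26) = 26; EF_Task 6 = 26+3 = 29
ES_Task 7 = max(EF_Task 2=8, EF_Task 4=21) = 21; EF_Task 7 = 21+5 = 26
ES_Task 8 = max(EF_Task 1=10, EF_Task 4=21, EF_Task 6=29, EF_Task 7=26) = 29; EF_Task 8 = 29+10 = 39
Expected project duration μ = 39 weeks. Critical path: Task 3 → Task 5 → Task 6 → Task 8.

Variance along critical path = 4.000 + 5.444 + 0.111 + 13.444 = 23.000; σ = 4.796 weeks.
D = μ + z·σ = 39 + 1.645·4.796 = 46.9 weeks

46.9 weeks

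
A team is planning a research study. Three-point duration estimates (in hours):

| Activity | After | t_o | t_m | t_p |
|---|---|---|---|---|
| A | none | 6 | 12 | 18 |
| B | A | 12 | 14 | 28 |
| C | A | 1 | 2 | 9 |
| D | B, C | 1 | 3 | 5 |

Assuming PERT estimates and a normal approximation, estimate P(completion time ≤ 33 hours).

te_A = (6 + 4·12 + 18)/6 = 72/6 = 12; σ²_A = ((18−6)/6)² = 4.000
te_B = (12 + 4·14 + 28)/6 = 96/6 = 16; σ²_B = ((28−12)/6)² = 7.111
te_C = (1 + 4·2 + 9)/6 = 18/6 = 3; σ²_C = ((9−1)/6)² = 1.778
te_D = (1 + 4·3 + 5)/6 = 18/6 = 3; σ²_D = ((5−1)/6)² = 0.444

Forward pass:
ES_A = 0; EF_A = 12
ES_B = 12; EF_B = 12+16 = 28
ES_C = 12; EF_C = 12+3 = 15
ES_D = max(EF_B=28, EF_C=15) = 28; EF_D = 28+3 = 31
Expected project duration μ = 31 hours. Critical path: A → B → D.

Variance along critical path = 4.000 + 7.111 + 0.444 = 11.556; σ = √11.556 = 3.399 hours.
Z = (33 − 31) / 3.399 = 0.588
P(T ≤ 33) = Φ(0.588) ≈ 0.722

0.722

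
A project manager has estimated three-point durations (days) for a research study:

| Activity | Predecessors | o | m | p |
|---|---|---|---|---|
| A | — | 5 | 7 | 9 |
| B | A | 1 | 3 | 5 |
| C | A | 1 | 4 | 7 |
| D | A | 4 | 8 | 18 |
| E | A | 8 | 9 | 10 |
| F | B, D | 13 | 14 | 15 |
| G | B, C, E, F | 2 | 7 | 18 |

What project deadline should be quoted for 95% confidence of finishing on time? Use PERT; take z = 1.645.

44.0 days

te_A = (5 + 4·7 + 9)/6 = 42/6 = 7; σ²_A = ((9−5)/6)² = 0.444
te_B = (1 + 4·3 + 5)/6 = 18/6 = 3; σ²_B = ((5−1)/6)² = 0.444
te_C = (1 + 4·4 + 7)/6 = 24/6 = 4; σ²_C = ((7−1)/6)² = 1.000
te_D = (4 + 4·8 + 18)/6 = 54/6 = 9; σ²_D = ((18−4)/6)² = 5.444
te_E = (8 + 4·9 + 10)/6 = 54/6 = 9; σ²_E = ((10−8)/6)² = 0.111
te_F = (13 + 4·14 + 15)/6 = 84/6 = 14; σ²_F = ((15−13)/6)² = 0.111
te_G = (2 + 4·7 + 18)/6 = 48/6 = 8; σ²_G = ((18−2)/6)² = 7.111

Forward pass:
ES_A = 0; EF_A = 7
ES_B = 7; EF_B = 7+3 = 10
ES_C = 7; EF_C = 7+4 = 11
ES_D = 7; EF_D = 7+9 = 16
ES_E = 7; EF_E = 7+9 = 16
ES_F = max(EF_B=10, EF_D=16) = 16; EF_F = 16+14 = 30
ES_G = max(EF_B=10, EF_C=11, EF_E=16, EF_F=30) = 30; EF_G = 30+8 = 38
Expected project duration μ = 38 days. Critical path: A → D → F → G.

Variance along critical path = 0.444 + 5.444 + 0.111 + 7.111 = 13.111; σ = 3.621 days.
D = μ + z·σ = 38 + 1.645·3.621 = 44.0 days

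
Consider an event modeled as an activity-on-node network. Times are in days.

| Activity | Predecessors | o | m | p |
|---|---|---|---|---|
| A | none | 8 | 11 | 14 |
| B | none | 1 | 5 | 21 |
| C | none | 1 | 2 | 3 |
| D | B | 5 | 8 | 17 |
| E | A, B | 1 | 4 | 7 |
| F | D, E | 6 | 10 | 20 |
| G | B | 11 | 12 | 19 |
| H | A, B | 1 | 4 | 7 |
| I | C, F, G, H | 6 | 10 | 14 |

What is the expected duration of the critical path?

te_A = (8 + 4·11 + 14)/6 = 66/6 = 11
te_B = (1 + 4·5 + 21)/6 = 42/6 = 7
te_C = (1 + 4·2 + 3)/6 = 12/6 = 2
te_D = (5 + 4·8 + 17)/6 = 54/6 = 9
te_E = (1 + 4·4 + 7)/6 = 24/6 = 4
te_F = (6 + 4·10 + 20)/6 = 66/6 = 11
te_G = (11 + 4·12 + 19)/6 = 78/6 = 13
te_H = (1 + 4·4 + 7)/6 = 24/6 = 4
te_I = (6 + 4·10 + 14)/6 = 60/6 = 10

Forward pass:
ES_A = 0; EF_A = 11
ES_B = 0; EF_B = 7
ES_C = 0; EF_C = 2
ES_D = 7; EF_D = 7+9 = 16
ES_E = max(EF_A=11, EF_B=7) = 11; EF_E = 11+4 = 15
ES_F = max(EF_D=16, EF_E=15) = 16; EF_F = 16+11 = 27
ES_G = 7; EF_G = 7+13 = 20
ES_H = max(EF_A=11, EF_B=7) = 11; EF_H = 11+4 = 15
ES_I = max(EF_C=2, EF_F=27, EF_G=20, EF_H=15) = 27; EF_I = 27+10 = 37
Expected project duration μ = 37 days. Critical path: B → D → F → I.

37 days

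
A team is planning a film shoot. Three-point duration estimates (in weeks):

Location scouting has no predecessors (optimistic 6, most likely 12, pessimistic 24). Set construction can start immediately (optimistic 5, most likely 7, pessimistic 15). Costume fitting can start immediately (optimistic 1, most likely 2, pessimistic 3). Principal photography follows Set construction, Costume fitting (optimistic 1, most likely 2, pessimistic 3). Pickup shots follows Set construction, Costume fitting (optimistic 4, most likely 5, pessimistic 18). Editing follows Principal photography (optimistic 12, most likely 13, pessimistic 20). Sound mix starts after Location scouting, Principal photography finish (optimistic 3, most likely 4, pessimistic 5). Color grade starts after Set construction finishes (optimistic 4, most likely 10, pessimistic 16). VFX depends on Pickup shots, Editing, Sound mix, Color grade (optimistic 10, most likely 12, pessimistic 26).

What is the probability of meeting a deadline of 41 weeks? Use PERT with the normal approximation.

0.809

te_Location scouting = (6 + 4·12 + 24)/6 = 78/6 = 13; σ²_Location scouting = ((24−6)/6)² = 9.000
te_Set construction = (5 + 4·7 + 15)/6 = 48/6 = 8; σ²_Set construction = ((15−5)/6)² = 2.778
te_Costume fitting = (1 + 4·2 + 3)/6 = 12/6 = 2; σ²_Costume fitting = ((3−1)/6)² = 0.111
te_Principal photography = (1 + 4·2 + 3)/6 = 12/6 = 2; σ²_Principal photography = ((3−1)/6)² = 0.111
te_Pickup shots = (4 + 4·5 + 18)/6 = 42/6 = 7; σ²_Pickup shots = ((18−4)/6)² = 5.444
te_Editing = (12 + 4·13 + 20)/6 = 84/6 = 14; σ²_Editing = ((20−12)/6)² = 1.778
te_Sound mix = (3 + 4·4 + 5)/6 = 24/6 = 4; σ²_Sound mix = ((5−3)/6)² = 0.111
te_Color grade = (4 + 4·10 + 16)/6 = 60/6 = 10; σ²_Color grade = ((16−4)/6)² = 4.000
te_VFX = (10 + 4·12 + 26)/6 = 84/6 = 14; σ²_VFX = ((26−10)/6)² = 7.111

Forward pass:
ES_Location scouting = 0; EF_Location scouting = 13
ES_Set construction = 0; EF_Set construction = 8
ES_Costume fitting = 0; EF_Costume fitting = 2
ES_Principal photography = max(EF_Set construction=8, EF_Costume fitting=2) = 8; EF_Principal photography = 8+2 = 10
ES_Pickup shots = max(EF_Set construction=8, EF_Costume fitting=2) = 8; EF_Pickup shots = 8+7 = 15
ES_Editing = 10; EF_Editing = 10+14 = 24
ES_Sound mix = max(EF_Location scouting=13, EF_Principal photography=10) = 13; EF_Sound mix = 13+4 = 17
ES_Color grade = 8; EF_Color grade = 8+10 = 18
ES_VFX = max(EF_Pickup shots=15, EF_Editing=24, EF_Sound mix=17, EF_Color grade=18) = 24; EF_VFX = 24+14 = 38
Expected project duration μ = 38 weeks. Critical path: Set construction → Principal photography → Editing → VFX.

Variance along critical path = 2.778 + 0.111 + 1.778 + 7.111 = 11.778; σ = √11.778 = 3.432 weeks.
Z = (41 − 38) / 3.432 = 0.874
P(T ≤ 41) = Φ(0.874) ≈ 0.809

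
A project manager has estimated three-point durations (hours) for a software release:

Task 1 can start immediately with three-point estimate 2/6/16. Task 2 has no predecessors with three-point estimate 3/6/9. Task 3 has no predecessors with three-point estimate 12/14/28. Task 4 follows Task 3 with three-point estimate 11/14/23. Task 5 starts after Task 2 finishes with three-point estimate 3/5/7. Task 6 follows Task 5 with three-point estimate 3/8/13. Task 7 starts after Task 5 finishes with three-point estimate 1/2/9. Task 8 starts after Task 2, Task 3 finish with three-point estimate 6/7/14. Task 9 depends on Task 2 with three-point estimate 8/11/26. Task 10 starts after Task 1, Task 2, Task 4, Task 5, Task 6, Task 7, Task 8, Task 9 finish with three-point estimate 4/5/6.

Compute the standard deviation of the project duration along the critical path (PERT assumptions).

3.35 hours

te_Task 1 = (2 + 4·6 + 16)/6 = 42/6 = 7; σ²_Task 1 = ((16−2)/6)² = 5.444
te_Task 2 = (3 + 4·6 + 9)/6 = 36/6 = 6; σ²_Task 2 = ((9−3)/6)² = 1.000
te_Task 3 = (12 + 4·14 + 28)/6 = 96/6 = 16; σ²_Task 3 = ((28−12)/6)² = 7.111
te_Task 4 = (11 + 4·14 + 23)/6 = 90/6 = 15; σ²_Task 4 = ((23−11)/6)² = 4.000
te_Task 5 = (3 + 4·5 + 7)/6 = 30/6 = 5; σ²_Task 5 = ((7−3)/6)² = 0.444
te_Task 6 = (3 + 4·8 + 13)/6 = 48/6 = 8; σ²_Task 6 = ((13−3)/6)² = 2.778
te_Task 7 = (1 + 4·2 + 9)/6 = 18/6 = 3; σ²_Task 7 = ((9−1)/6)² = 1.778
te_Task 8 = (6 + 4·7 + 14)/6 = 48/6 = 8; σ²_Task 8 = ((14−6)/6)² = 1.778
te_Task 9 = (8 + 4·11 + 26)/6 = 78/6 = 13; σ²_Task 9 = ((26−8)/6)² = 9.000
te_Task 10 = (4 + 4·5 + 6)/6 = 30/6 = 5; σ²_Task 10 = ((6−4)/6)² = 0.111

Forward pass:
ES_Task 1 = 0; EF_Task 1 = 7
ES_Task 2 = 0; EF_Task 2 = 6
ES_Task 3 = 0; EF_Task 3 = 16
ES_Task 4 = 16; EF_Task 4 = 16+15 = 31
ES_Task 5 = 6; EF_Task 5 = 6+5 = 11
ES_Task 6 = 11; EF_Task 6 = 11+8 = 19
ES_Task 7 = 11; EF_Task 7 = 11+3 = 14
ES_Task 8 = max(EF_Task 2=6, EF_Task 3=16) = 16; EF_Task 8 = 16+8 = 24
ES_Task 9 = 6; EF_Task 9 = 6+13 = 19
ES_Task 10 = max(EF_Task 1=7, EF_Task 2=6, EF_Task 4=31, EF_Task 5=11, EF_Task 6=19, EF_Task 7=14, EF_Task 8=24, EF_Task 9=19) = 31; EF_Task 10 = 31+5 = 36
Expected project duration μ = 36 hours. Critical path: Task 3 → Task 4 → Task 10.

Variance along critical path = 7.111 + 4.000 + 0.111 = 11.222
σ = √11.222 = 3.350 hours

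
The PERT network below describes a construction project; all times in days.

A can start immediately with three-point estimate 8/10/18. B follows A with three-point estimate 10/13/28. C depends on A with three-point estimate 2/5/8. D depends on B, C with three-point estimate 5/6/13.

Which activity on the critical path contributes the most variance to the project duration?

B

te_A = (8 + 4·10 + 18)/6 = 66/6 = 11; σ²_A = ((18−8)/6)² = 2.778
te_B = (10 + 4·13 + 28)/6 = 90/6 = 15; σ²_B = ((28−10)/6)² = 9.000
te_C = (2 + 4·5 + 8)/6 = 30/6 = 5; σ²_C = ((8−2)/6)² = 1.000
te_D = (5 + 4·6 + 13)/6 = 42/6 = 7; σ²_D = ((13−5)/6)² = 1.778

Forward pass:
ES_A = 0; EF_A = 11
ES_B = 11; EF_B = 11+15 = 26
ES_C = 11; EF_C = 11+5 = 16
ES_D = max(EF_B=26, EF_C=16) = 26; EF_D = 26+7 = 33
Expected project duration μ = 33 days. Critical path: A → B → D.

Variances on critical path: σ²_A=2.778, σ²_B=9.000, σ²_D=1.778.
Largest is σ²_B = 9.000.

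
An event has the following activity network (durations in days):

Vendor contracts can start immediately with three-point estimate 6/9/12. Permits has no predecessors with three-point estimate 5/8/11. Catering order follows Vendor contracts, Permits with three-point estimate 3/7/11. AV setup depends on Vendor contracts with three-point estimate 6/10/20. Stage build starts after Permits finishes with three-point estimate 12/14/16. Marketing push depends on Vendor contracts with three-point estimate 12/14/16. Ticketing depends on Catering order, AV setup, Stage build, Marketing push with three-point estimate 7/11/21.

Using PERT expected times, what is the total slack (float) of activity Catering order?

7 days

te_Vendor contracts = (6 + 4·9 + 12)/6 = 54/6 = 9
te_Permits = (5 + 4·8 + 11)/6 = 48/6 = 8
te_Catering order = (3 + 4·7 + 11)/6 = 42/6 = 7
te_AV setup = (6 + 4·10 + 20)/6 = 66/6 = 11
te_Stage build = (12 + 4·14 + 16)/6 = 84/6 = 14
te_Marketing push = (12 + 4·14 + 16)/6 = 84/6 = 14
te_Ticketing = (7 + 4·11 + 21)/6 = 72/6 = 12

Forward pass:
ES_Vendor contracts = 0; EF_Vendor contracts = 9
ES_Permits = 0; EF_Permits = 8
ES_Catering order = max(EF_Vendor contracts=9, EF_Permits=8) = 9; EF_Catering order = 9+7 = 16
ES_AV setup = 9; EF_AV setup = 9+11 = 20
ES_Stage build = 8; EF_Stage build = 8+14 = 22
ES_Marketing push = 9; EF_Marketing push = 9+14 = 23
ES_Ticketing = max(EF_Catering order=16, EF_AV setup=20, EF_Stage build=22, EF_Marketing push=23) = 23; EF_Ticketing = 23+12 = 35
Expected project duration μ = 35 days. Critical path: Vendor contracts → Marketing push → Ticketing.

Backward pass:
LF_Ticketing = 35; LS_Ticketing = 35−12 = 23
LF_Marketing push = LS_Ticketing = 23; LS_Marketing push = 23−14 = 9
LF_Stage build = LS_Ticketing = 23; LS_Stage build = 23−14 = 9
LF_AV setup = LS_Ticketing = 23; LS_AV setup = 23−11 = 12
LF_Catering order = LS_Ticketing = 23; LS_Catering order = 23−7 = 16
LF_Permits = min(LS_Catering order=16, LS_Stage build=9) = 9; LS_Permits = 9−8 = 1
LF_Vendor contracts = min(LS_Catering order=16, LS_AV setup=12, LS_Marketing push=9) = 9; LS_Vendor contracts = 9−9 = 0
Slack_Catering order = LS_Catering order − ES_Catering order = 16 − 9 = 7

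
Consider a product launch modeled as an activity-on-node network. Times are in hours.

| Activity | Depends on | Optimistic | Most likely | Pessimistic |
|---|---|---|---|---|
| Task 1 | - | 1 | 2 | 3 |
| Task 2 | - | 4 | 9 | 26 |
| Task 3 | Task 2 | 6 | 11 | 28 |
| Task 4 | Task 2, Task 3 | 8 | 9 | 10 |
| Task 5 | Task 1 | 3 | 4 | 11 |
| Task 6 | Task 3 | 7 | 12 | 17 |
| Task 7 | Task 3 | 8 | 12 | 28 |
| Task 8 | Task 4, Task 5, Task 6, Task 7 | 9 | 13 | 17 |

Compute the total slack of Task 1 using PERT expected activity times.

31 hours

te_Task 1 = (1 + 4·2 + 3)/6 = 12/6 = 2
te_Task 2 = (4 + 4·9 + 26)/6 = 66/6 = 11
te_Task 3 = (6 + 4·11 + 28)/6 = 78/6 = 13
te_Task 4 = (8 + 4·9 + 10)/6 = 54/6 = 9
te_Task 5 = (3 + 4·4 + 11)/6 = 30/6 = 5
te_Task 6 = (7 + 4·12 + 17)/6 = 72/6 = 12
te_Task 7 = (8 + 4·12 + 28)/6 = 84/6 = 14
te_Task 8 = (9 + 4·13 + 17)/6 = 78/6 = 13

Forward pass:
ES_Task 1 = 0; EF_Task 1 = 2
ES_Task 2 = 0; EF_Task 2 = 11
ES_Task 3 = 11; EF_Task 3 = 11+13 = 24
ES_Task 4 = max(EF_Task 2=11, EF_Task 3=24) = 24; EF_Task 4 = 24+9 = 33
ES_Task 5 = 2; EF_Task 5 = 2+5 = 7
ES_Task 6 = 24; EF_Task 6 = 24+12 = 36
ES_Task 7 = 24; EF_Task 7 = 24+14 = 38
ES_Task 8 = max(EF_Task 4=33, EF_Task 5=7, EF_Task 6=36, EF_Task 7=38) = 38; EF_Task 8 = 38+13 = 51
Expected project duration μ = 51 hours. Critical path: Task 2 → Task 3 → Task 7 → Task 8.

Backward pass:
LF_Task 8 = 51; LS_Task 8 = 51−13 = 38
LF_Task 7 = LS_Task 8 = 38; LS_Task 7 = 38−14 = 24
LF_Task 6 = LS_Task 8 = 38; LS_Task 6 = 38−12 = 26
LF_Task 5 = LS_Task 8 = 38; LS_Task 5 = 38−5 = 33
LF_Task 4 = LS_Task 8 = 38; LS_Task 4 = 38−9 = 29
LF_Task 3 = min(LS_Task 4=29, LS_Task 6=26, LS_Task 7=24) = 24; LS_Task 3 = 24−13 = 11
LF_Task 2 = min(LS_Task 3=11, LS_Task 4=29) = 11; LS_Task 2 = 11−11 = 0
LF_Task 1 = LS_Task 5 = 33; LS_Task 1 = 33−2 = 31
Slack_Task 1 = LS_Task 1 − ES_Task 1 = 31 − 0 = 31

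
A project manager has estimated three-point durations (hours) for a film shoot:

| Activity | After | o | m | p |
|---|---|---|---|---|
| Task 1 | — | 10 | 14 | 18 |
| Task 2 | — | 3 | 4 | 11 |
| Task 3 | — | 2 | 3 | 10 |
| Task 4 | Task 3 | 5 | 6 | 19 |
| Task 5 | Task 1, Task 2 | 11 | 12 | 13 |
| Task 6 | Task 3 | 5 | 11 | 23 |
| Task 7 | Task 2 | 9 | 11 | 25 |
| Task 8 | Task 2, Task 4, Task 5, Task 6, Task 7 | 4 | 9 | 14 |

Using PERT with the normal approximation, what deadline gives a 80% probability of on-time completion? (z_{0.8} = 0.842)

te_Task 1 = (10 + 4·14 + 18)/6 = 84/6 = 14; σ²_Task 1 = ((18−10)/6)² = 1.778
te_Task 2 = (3 + 4·4 + 11)/6 = 30/6 = 5; σ²_Task 2 = ((11−3)/6)² = 1.778
te_Task 3 = (2 + 4·3 + 10)/6 = 24/6 = 4; σ²_Task 3 = ((10−2)/6)² = 1.778
te_Task 4 = (5 + 4·6 + 19)/6 = 48/6 = 8; σ²_Task 4 = ((19−5)/6)² = 5.444
te_Task 5 = (11 + 4·12 + 13)/6 = 72/6 = 12; σ²_Task 5 = ((13−11)/6)² = 0.111
te_Task 6 = (5 + 4·11 + 23)/6 = 72/6 = 12; σ²_Task 6 = ((23−5)/6)² = 9.000
te_Task 7 = (9 + 4·11 + 25)/6 = 78/6 = 13; σ²_Task 7 = ((25−9)/6)² = 7.111
te_Task 8 = (4 + 4·9 + 14)/6 = 54/6 = 9; σ²_Task 8 = ((14−4)/6)² = 2.778

Forward pass:
ES_Task 1 = 0; EF_Task 1 = 14
ES_Task 2 = 0; EF_Task 2 = 5
ES_Task 3 = 0; EF_Task 3 = 4
ES_Task 4 = 4; EF_Task 4 = 4+8 = 12
ES_Task 5 = max(EF_Task 1=14, EF_Task 2=5) = 14; EF_Task 5 = 14+12 = 26
ES_Task 6 = 4; EF_Task 6 = 4+12 = 16
ES_Task 7 = 5; EF_Task 7 = 5+13 = 18
ES_Task 8 = max(EF_Task 2=5, EF_Task 4=12, EF_Task 5=26, EF_Task 6=16, EF_Task 7=18) = 26; EF_Task 8 = 26+9 = 35
Expected project duration μ = 35 hours. Critical path: Task 1 → Task 5 → Task 8.

Variance along critical path = 1.778 + 0.111 + 2.778 = 4.667; σ = 2.160 hours.
D = μ + z·σ = 35 + 0.842·2.160 = 36.8 hours

36.8 hours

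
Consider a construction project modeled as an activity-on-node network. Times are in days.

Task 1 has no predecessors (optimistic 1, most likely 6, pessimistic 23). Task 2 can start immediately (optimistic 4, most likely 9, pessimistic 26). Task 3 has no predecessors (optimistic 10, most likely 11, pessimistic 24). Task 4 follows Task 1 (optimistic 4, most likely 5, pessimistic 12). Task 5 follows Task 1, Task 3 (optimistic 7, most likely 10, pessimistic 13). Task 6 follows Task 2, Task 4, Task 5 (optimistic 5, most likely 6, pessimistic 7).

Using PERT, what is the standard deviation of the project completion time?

te_Task 1 = (1 + 4·6 + 23)/6 = 48/6 = 8; σ²_Task 1 = ((23−1)/6)² = 13.444
te_Task 2 = (4 + 4·9 + 26)/6 = 66/6 = 11; σ²_Task 2 = ((26−4)/6)² = 13.444
te_Task 3 = (10 + 4·11 + 24)/6 = 78/6 = 13; σ²_Task 3 = ((24−10)/6)² = 5.444
te_Task 4 = (4 + 4·5 + 12)/6 = 36/6 = 6; σ²_Task 4 = ((12−4)/6)² = 1.778
te_Task 5 = (7 + 4·10 + 13)/6 = 60/6 = 10; σ²_Task 5 = ((13−7)/6)² = 1.000
te_Task 6 = (5 + 4·6 + 7)/6 = 36/6 = 6; σ²_Task 6 = ((7−5)/6)² = 0.111

Forward pass:
ES_Task 1 = 0; EF_Task 1 = 8
ES_Task 2 = 0; EF_Task 2 = 11
ES_Task 3 = 0; EF_Task 3 = 13
ES_Task 4 = 8; EF_Task 4 = 8+6 = 14
ES_Task 5 = max(EF_Task 1=8, EF_Task 3=13) = 13; EF_Task 5 = 13+10 = 23
ES_Task 6 = max(EF_Task 2=11, EF_Task 4=14, EF_Task 5=23) = 23; EF_Task 6 = 23+6 = 29
Expected project duration μ = 29 days. Critical path: Task 3 → Task 5 → Task 6.

Variance along critical path = 5.444 + 1.000 + 0.111 = 6.556
σ = √6.556 = 2.560 days

2.56 days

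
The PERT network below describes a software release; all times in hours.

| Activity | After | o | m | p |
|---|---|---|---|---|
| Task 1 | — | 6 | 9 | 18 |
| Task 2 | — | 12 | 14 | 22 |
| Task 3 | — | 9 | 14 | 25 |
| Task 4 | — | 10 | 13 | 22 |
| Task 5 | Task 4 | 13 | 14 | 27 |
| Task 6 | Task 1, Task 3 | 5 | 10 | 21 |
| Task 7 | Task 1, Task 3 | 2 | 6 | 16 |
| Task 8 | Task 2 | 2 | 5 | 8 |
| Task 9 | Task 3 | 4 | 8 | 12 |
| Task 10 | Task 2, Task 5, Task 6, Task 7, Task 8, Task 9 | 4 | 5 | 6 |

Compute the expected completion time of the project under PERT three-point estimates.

te_Task 1 = (6 + 4·9 + 18)/6 = 60/6 = 10
te_Task 2 = (12 + 4·14 + 22)/6 = 90/6 = 15
te_Task 3 = (9 + 4·14 + 25)/6 = 90/6 = 15
te_Task 4 = (10 + 4·13 + 22)/6 = 84/6 = 14
te_Task 5 = (13 + 4·14 + 27)/6 = 96/6 = 16
te_Task 6 = (5 + 4·10 + 21)/6 = 66/6 = 11
te_Task 7 = (2 + 4·6 + 16)/6 = 42/6 = 7
te_Task 8 = (2 + 4·5 + 8)/6 = 30/6 = 5
te_Task 9 = (4 + 4·8 + 12)/6 = 48/6 = 8
te_Task 10 = (4 + 4·5 + 6)/6 = 30/6 = 5

Forward pass:
ES_Task 1 = 0; EF_Task 1 = 10
ES_Task 2 = 0; EF_Task 2 = 15
ES_Task 3 = 0; EF_Task 3 = 15
ES_Task 4 = 0; EF_Task 4 = 14
ES_Task 5 = 14; EF_Task 5 = 14+16 = 30
ES_Task 6 = max(EF_Task 1=10, EF_Task 3=15) = 15; EF_Task 6 = 15+11 = 26
ES_Task 7 = max(EF_Task 1=10, EF_Task 3=15) = 15; EF_Task 7 = 15+7 = 22
ES_Task 8 = 15; EF_Task 8 = 15+5 = 20
ES_Task 9 = 15; EF_Task 9 = 15+8 = 23
ES_Task 10 = max(EF_Task 2=15, EF_Task 5=30, EF_Task 6=26, EF_Task 7=22, EF_Task 8=20, EF_Task 9=23) = 30; EF_Task 10 = 30+5 = 35
Expected project duration μ = 35 hours. Critical path: Task 4 → Task 5 → Task 10.

35 hours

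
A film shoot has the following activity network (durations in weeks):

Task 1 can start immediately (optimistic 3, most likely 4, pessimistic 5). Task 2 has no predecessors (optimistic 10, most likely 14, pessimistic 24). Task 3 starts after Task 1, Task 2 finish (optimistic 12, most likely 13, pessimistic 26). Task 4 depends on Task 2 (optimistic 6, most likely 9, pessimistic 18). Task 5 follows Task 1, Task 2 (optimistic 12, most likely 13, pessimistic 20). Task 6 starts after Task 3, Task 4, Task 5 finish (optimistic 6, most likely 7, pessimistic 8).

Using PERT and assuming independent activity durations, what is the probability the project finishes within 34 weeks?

0.183

te_Task 1 = (3 + 4·4 + 5)/6 = 24/6 = 4; σ²_Task 1 = ((5−3)/6)² = 0.111
te_Task 2 = (10 + 4·14 + 24)/6 = 90/6 = 15; σ²_Task 2 = ((24−10)/6)² = 5.444
te_Task 3 = (12 + 4·13 + 26)/6 = 90/6 = 15; σ²_Task 3 = ((26−12)/6)² = 5.444
te_Task 4 = (6 + 4·9 + 18)/6 = 60/6 = 10; σ²_Task 4 = ((18−6)/6)² = 4.000
te_Task 5 = (12 + 4·13 + 20)/6 = 84/6 = 14; σ²_Task 5 = ((20−12)/6)² = 1.778
te_Task 6 = (6 + 4·7 + 8)/6 = 42/6 = 7; σ²_Task 6 = ((8−6)/6)² = 0.111

Forward pass:
ES_Task 1 = 0; EF_Task 1 = 4
ES_Task 2 = 0; EF_Task 2 = 15
ES_Task 3 = max(EF_Task 1=4, EF_Task 2=15) = 15; EF_Task 3 = 15+15 = 30
ES_Task 4 = 15; EF_Task 4 = 15+10 = 25
ES_Task 5 = max(EF_Task 1=4, EF_Task 2=15) = 15; EF_Task 5 = 15+14 = 29
ES_Task 6 = max(EF_Task 3=30, EF_Task 4=25, EF_Task 5=29) = 30; EF_Task 6 = 30+7 = 37
Expected project duration μ = 37 weeks. Critical path: Task 2 → Task 3 → Task 6.

Variance along critical path = 5.444 + 5.444 + 0.111 = 11.000; σ = √11.000 = 3.317 weeks.
Z = (34 − 37) / 3.317 = -0.905
P(T ≤ 34) = Φ(-0.905) ≈ 0.183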